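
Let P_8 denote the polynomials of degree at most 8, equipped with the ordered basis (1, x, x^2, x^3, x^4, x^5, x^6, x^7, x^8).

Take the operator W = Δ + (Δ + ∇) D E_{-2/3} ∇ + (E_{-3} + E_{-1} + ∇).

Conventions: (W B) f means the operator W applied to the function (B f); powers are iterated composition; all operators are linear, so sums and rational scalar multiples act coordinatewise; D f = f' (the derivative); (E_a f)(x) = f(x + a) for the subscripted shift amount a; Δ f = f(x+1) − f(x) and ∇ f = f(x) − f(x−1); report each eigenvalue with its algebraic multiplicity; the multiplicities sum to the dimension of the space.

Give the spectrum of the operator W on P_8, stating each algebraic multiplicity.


λ = 2 (multiplicity 9)

image of 1: 2
image of x: 2x - 2
image of x^2: 2x^2 - 4x + 10
image of x^3: 2x^3 - 6x^2 + 30x - 14
image of x^4: 2x^4 - 8x^3 + 60x^2 - 56x + 26
image of x^5: 2x^5 - 10x^4 + 100x^3 - 140x^2 + 130x - 86/3
image of x^6: 2x^6 - 12x^5 + 150x^4 - 280x^3 + 390x^2 - 172x - 10/9
image of x^7: 2x^7 - 14x^6 + 210x^5 - 490x^4 + 910x^3 - 602x^2 - (70/9)x + 4874/27
image of x^8: 2x^8 - 16x^7 + 280x^6 - 784x^5 + 1820x^4 - (4816/3)x^3 - (280/9)x^2 + (38992/27)x - 66670/81
the matrix is upper triangular; its diagonal is (2, 2, 2, 2, 2, 2, 2, 2, 2)
for a triangular matrix the eigenvalues are the diagonal entries, with algebraic multiplicity their repetition count


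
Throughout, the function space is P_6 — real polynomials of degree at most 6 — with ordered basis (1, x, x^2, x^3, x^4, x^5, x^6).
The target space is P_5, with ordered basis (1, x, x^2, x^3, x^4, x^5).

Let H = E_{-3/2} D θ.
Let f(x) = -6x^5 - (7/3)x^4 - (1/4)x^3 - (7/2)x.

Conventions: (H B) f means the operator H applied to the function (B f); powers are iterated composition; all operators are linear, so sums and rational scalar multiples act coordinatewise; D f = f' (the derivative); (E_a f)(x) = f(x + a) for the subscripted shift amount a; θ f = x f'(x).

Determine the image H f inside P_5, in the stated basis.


the result is g(x) = -150x^4 + (2588/3)x^3 - (7437/4)x^2 + (7119/4)x - 10271/16

θ f = -30x^5 - (28/3)x^4 - (3/4)x^3 - (7/2)x
D θ f = -150x^4 - (112/3)x^3 - (9/4)x^2 - 7/2
E_{-3/2} (D θ) f = -150x^4 + (2588/3)x^3 - (7437/4)x^2 + (7119/4)x - 10271/16


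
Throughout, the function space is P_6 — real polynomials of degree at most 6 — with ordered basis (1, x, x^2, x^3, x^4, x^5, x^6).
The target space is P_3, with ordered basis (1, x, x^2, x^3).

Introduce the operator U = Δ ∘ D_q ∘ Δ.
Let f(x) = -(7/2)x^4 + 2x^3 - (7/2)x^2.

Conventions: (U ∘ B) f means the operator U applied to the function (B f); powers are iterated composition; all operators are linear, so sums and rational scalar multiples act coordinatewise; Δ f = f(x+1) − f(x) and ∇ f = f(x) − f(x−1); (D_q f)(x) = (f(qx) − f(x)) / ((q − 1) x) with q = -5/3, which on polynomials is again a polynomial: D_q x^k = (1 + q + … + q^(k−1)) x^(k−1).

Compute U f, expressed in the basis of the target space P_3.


Δ f = -14x^3 - 15x^2 - 15x - 5
D_q Δ f = -(266/9)x^2 + 10x - 15
Δ (D_q ∘ Δ) f = -(532/9)x - 176/9

the image equals g(x) = -(532/9)x - 176/9


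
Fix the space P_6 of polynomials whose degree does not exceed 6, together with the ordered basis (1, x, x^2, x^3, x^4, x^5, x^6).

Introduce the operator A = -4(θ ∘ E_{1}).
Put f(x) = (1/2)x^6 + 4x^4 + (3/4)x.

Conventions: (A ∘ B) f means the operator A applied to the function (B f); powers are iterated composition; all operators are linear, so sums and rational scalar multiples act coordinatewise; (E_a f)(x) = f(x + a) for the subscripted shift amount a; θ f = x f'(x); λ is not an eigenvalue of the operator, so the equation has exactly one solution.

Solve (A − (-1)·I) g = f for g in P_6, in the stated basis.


g(x) = -(1/46)x^6 + (60/437)x^5 - (4268/6555)x^4 + (43688/24035)x^3 - (498644/168245)x^2 + (992641/318780)x

write g with unknown coordinates in the stated basis and equate coefficients in (A − (-1)·I) g = f
solving from the highest basis element down gives g = -(1/46)x^6 + (60/437)x^5 - (4268/6555)x^4 + (43688/24035)x^3 - (498644/168245)x^2 + (992641/318780)x
check: A g = (12/23)x^6 - (60/437)x^5 + (30488/6555)x^4 - (43688/24035)x^3 + (498644/168245)x^2 - (188389/79695)x
so A g − (-1)·g = (1/2)x^6 + 4x^4 + (3/4)x = f ✓


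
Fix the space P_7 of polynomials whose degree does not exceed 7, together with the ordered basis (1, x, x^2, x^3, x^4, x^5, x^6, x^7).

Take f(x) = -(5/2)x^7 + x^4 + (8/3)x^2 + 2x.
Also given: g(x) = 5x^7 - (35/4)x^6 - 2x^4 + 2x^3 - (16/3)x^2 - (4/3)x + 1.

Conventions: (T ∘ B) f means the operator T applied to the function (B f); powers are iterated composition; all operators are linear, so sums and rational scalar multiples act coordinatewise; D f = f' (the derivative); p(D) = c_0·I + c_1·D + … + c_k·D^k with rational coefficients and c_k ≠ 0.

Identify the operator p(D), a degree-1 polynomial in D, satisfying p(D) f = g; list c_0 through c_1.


c_0 = -2, c_1 = 1/2

D^0 f = -(5/2)x^7 + x^4 + (8/3)x^2 + 2x
D^1 f = -(35/2)x^6 + 4x^3 + (16/3)x + 2
matching coefficients of g against c_0 f + c_1 Df + … from the top degree down determines the c_i
solution: c_0 = -2, c_1 = 1/2


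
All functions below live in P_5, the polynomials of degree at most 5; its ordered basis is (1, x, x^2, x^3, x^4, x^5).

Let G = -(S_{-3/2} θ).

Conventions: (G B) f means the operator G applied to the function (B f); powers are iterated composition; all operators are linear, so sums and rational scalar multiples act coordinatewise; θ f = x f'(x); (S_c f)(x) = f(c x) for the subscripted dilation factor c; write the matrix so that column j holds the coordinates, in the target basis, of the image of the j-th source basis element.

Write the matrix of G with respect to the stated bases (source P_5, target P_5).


image of 1: 0
image of x: (3/2)x
image of x^2: -(9/2)x^2
image of x^3: (81/8)x^3
image of x^4: -(81/4)x^4
image of x^5: (1215/32)x^5
each image's coordinates form column j of the matrix

the matrix is [[0, 0, 0, 0, 0, 0]; [0, 3/2, 0, 0, 0, 0]; [0, 0, -9/2, 0, 0, 0]; [0, 0, 0, 81/8, 0, 0]; [0, 0, 0, 0, -81/4, 0]; [0, 0, 0, 0, 0, 1215/32]] (rows listed top to bottom)


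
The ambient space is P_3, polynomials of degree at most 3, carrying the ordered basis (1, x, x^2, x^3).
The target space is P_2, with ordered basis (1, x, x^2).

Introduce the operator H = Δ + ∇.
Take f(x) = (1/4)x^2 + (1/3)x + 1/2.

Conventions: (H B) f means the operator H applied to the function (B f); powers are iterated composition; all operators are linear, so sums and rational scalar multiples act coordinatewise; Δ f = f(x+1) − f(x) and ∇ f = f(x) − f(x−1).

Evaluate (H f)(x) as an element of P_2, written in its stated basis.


Δ f = (1/2)x + 7/12
∇ f = (1/2)x + 1/12
(Δ + ∇) f = x + 2/3

the result is g(x) = x + 2/3


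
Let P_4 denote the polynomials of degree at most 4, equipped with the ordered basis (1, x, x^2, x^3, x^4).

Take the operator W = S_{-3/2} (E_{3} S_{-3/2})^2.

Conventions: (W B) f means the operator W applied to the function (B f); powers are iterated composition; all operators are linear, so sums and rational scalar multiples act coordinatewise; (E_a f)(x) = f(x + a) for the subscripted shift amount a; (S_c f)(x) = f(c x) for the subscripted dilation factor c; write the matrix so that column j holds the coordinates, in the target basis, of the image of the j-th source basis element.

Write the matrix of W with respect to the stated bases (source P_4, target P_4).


the matrix is [[1, 9/4, 81/16, 729/64, 6561/256]; [0, -27/8, -243/16, -6561/128, -19683/128]; [0, 0, 729/64, 19683/256, 177147/512]; [0, 0, 0, -19683/512, -177147/512]; [0, 0, 0, 0, 531441/4096]] (rows listed top to bottom)

image of 1: 1
image of x: -(27/8)x + 9/4
image of x^2: (729/64)x^2 - (243/16)x + 81/16
image of x^3: -(19683/512)x^3 + (19683/256)x^2 - (6561/128)x + 729/64
image of x^4: (531441/4096)x^4 - (177147/512)x^3 + (177147/512)x^2 - (19683/128)x + 6561/256
each image's coordinates form column j of the matrix


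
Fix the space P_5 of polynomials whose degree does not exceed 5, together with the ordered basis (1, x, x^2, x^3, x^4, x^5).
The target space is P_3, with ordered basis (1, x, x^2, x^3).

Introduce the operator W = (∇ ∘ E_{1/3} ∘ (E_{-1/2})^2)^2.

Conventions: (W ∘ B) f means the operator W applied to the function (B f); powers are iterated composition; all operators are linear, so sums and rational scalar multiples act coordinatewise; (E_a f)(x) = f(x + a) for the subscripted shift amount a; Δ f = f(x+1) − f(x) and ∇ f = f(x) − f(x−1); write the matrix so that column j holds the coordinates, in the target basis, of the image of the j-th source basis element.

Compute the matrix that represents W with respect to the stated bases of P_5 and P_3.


image of 1: 0
image of x: 0
image of x^2: 2
image of x^3: 6x - 14
image of x^4: 12x^2 - 56x + 202/3
image of x^5: 20x^3 - 140x^2 + (1010/3)x - 7490/27
each image's coordinates form column j of the matrix

the matrix is [[0, 0, 2, -14, 202/3, -7490/27]; [0, 0, 0, 6, -56, 1010/3]; [0, 0, 0, 0, 12, -140]; [0, 0, 0, 0, 0, 20]] (rows listed top to bottom)


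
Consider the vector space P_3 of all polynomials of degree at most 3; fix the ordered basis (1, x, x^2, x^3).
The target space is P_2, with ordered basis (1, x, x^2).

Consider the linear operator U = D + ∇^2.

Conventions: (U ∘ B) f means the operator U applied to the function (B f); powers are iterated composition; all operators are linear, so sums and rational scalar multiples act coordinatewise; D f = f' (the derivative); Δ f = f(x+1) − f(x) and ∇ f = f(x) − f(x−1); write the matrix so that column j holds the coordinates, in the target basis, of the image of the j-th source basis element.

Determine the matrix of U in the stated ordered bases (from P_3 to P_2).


the matrix is [[0, 1, 2, -6]; [0, 0, 2, 6]; [0, 0, 0, 3]] (rows listed top to bottom)

image of 1: 0
image of x: 1
image of x^2: 2x + 2
image of x^3: 3x^2 + 6x - 6
each image's coordinates form column j of the matrix


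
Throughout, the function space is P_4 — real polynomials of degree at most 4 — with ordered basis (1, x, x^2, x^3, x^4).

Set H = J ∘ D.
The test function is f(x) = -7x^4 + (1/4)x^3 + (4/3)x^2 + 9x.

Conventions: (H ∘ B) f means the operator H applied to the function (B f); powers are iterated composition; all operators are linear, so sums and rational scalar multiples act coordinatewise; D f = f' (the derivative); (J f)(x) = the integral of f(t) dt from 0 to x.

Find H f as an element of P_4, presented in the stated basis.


g(x) = -7x^4 + (1/4)x^3 + (4/3)x^2 + 9x

D f = -28x^3 + (3/4)x^2 + (8/3)x + 9
J D f = -7x^4 + (1/4)x^3 + (4/3)x^2 + 9x


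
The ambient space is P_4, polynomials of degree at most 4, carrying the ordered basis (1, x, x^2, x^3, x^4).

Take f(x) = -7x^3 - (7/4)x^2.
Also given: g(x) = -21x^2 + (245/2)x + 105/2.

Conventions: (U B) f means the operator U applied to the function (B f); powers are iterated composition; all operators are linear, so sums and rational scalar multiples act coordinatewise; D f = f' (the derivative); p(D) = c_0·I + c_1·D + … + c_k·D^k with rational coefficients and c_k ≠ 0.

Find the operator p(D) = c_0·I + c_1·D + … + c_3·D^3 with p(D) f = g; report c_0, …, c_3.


p(D) = D − 3·D^2 − D^3, i.e. c_0 = 0, c_1 = 1, c_2 = -3, c_3 = -1

D^0 f = -7x^3 - (7/4)x^2
D^1 f = -21x^2 - (7/2)x
D^2 f = -42x - 7/2
D^3 f = -42
matching coefficients of g against c_0 f + c_1 Df + … from the top degree down determines the c_i
solution: c_0 = 0, c_1 = 1, c_2 = -3, c_3 = -1


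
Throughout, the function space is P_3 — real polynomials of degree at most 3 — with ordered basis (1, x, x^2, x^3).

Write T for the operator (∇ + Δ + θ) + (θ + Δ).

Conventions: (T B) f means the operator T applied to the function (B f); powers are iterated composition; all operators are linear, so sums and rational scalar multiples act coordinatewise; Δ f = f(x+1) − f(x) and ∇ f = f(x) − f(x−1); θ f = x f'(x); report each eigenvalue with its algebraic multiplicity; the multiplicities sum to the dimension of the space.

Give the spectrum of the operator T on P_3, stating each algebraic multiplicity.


image of 1: 0
image of x: 2x + 3
image of x^2: 4x^2 + 6x + 1
image of x^3: 6x^3 + 9x^2 + 3x + 3
the matrix is upper triangular; its diagonal is (0, 2, 4, 6)
for a triangular matrix the eigenvalues are the diagonal entries, with algebraic multiplicity their repetition count

λ = 0 (multiplicity 1), λ = 2 (multiplicity 1), λ = 4 (multiplicity 1), λ = 6 (multiplicity 1)


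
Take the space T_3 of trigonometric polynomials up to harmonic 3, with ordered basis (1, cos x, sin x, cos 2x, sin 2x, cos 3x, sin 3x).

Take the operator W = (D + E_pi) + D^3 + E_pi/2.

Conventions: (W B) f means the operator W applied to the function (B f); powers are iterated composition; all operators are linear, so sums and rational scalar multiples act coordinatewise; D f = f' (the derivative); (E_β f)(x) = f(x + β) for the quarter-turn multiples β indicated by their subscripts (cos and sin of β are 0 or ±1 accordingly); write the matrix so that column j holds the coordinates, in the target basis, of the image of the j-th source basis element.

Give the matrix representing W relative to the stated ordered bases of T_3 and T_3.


the matrix is [[2, 0, 0, 0, 0, 0, 0]; [0, -1, 1, 0, 0, 0, 0]; [0, -1, -1, 0, 0, 0, 0]; [0, 0, 0, 0, -6, 0, 0]; [0, 0, 0, 6, 0, 0, 0]; [0, 0, 0, 0, 0, -1, -25]; [0, 0, 0, 0, 0, 25, -1]] (rows listed top to bottom)

image of 1: 2
image of cos x: -cos x - sin x
image of sin x: cos x - sin x
image of cos 2x: 6sin 2x
image of sin 2x: -6cos 2x
image of cos 3x: -cos 3x + 25sin 3x
image of sin 3x: -25cos 3x - sin 3x
each image's coordinates form column j of the matrix


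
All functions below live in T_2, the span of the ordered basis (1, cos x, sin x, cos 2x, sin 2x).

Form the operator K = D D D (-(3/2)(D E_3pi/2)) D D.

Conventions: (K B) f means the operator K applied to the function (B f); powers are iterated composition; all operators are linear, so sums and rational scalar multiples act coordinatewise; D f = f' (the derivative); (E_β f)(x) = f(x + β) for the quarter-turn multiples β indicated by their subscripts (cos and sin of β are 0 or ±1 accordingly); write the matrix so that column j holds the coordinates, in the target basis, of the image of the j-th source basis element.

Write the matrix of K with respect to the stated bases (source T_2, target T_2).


the matrix is [[0, 0, 0, 0, 0]; [0, 0, -3/2, 0, 0]; [0, 3/2, 0, 0, 0]; [0, 0, 0, -96, 0]; [0, 0, 0, 0, -96]] (rows listed top to bottom)

image of 1: 0
image of cos x: (3/2)sin x
image of sin x: -(3/2)cos x
image of cos 2x: -96cos 2x
image of sin 2x: -96sin 2x
each image's coordinates form column j of the matrix


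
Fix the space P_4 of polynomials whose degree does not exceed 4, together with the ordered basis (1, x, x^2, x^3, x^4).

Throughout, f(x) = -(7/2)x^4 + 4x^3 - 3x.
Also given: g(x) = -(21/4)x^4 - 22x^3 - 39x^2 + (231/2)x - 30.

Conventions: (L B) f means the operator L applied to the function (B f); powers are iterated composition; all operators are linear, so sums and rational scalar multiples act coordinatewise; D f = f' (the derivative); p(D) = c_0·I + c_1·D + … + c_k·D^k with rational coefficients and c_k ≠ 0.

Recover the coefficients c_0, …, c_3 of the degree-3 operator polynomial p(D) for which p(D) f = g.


D^0 f = -(7/2)x^4 + 4x^3 - 3x
D^1 f = -14x^3 + 12x^2 - 3
D^2 f = -42x^2 + 24x
D^3 f = -84x + 24
matching coefficients of g against c_0 f + c_1 Df + … from the top degree down determines the c_i
solution: c_0 = 3/2, c_1 = 2, c_2 = 3/2, c_3 = -1

p(D) = (3/2)·I + 2·D + (3/2)·D^2 − D^3, i.e. c_0 = 3/2, c_1 = 2, c_2 = 3/2, c_3 = -1


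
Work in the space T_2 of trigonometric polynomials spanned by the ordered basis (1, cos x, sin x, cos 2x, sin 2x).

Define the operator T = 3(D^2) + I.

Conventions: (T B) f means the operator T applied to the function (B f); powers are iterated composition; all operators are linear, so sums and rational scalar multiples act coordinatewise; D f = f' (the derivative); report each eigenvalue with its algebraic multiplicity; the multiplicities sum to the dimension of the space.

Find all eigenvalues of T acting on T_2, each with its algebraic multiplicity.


image of 1: 1
image of cos x: -2cos x
image of sin x: -2sin x
image of cos 2x: -11cos 2x
image of sin 2x: -11sin 2x
the matrix is diagonal; its diagonal is (1, -2, -2, -11, -11)
for a triangular matrix the eigenvalues are the diagonal entries, with algebraic multiplicity their repetition count

λ = -11 (multiplicity 2), λ = -2 (multiplicity 2), λ = 1 (multiplicity 1)


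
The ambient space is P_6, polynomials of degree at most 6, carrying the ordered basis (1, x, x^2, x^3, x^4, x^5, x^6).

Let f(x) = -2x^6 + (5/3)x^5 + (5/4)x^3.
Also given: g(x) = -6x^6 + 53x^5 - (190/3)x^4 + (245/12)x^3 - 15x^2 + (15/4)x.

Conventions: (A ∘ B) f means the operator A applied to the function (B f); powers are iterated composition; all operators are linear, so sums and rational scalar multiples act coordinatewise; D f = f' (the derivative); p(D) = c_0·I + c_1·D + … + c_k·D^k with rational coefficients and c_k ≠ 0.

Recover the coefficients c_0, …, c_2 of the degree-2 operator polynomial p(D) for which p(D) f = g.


c_0 = 3, c_1 = -4, c_2 = 1/2

D^0 f = -2x^6 + (5/3)x^5 + (5/4)x^3
D^1 f = -12x^5 + (25/3)x^4 + (15/4)x^2
D^2 f = -60x^4 + (100/3)x^3 + (15/2)x
matching coefficients of g against c_0 f + c_1 Df + … from the top degree down determines the c_i
solution: c_0 = 3, c_1 = -4, c_2 = 1/2


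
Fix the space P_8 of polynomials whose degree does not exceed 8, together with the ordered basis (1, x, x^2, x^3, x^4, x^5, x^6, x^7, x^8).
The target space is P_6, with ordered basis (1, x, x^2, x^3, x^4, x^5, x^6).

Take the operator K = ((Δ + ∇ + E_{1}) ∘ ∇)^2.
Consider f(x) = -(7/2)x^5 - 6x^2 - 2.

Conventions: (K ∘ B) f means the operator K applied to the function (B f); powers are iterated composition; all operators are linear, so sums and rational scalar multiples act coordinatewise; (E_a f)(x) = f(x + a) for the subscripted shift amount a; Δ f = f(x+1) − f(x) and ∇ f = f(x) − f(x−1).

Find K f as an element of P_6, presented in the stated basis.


∇ f = -(35/2)x^4 + 35x^3 - 35x^2 + (11/2)x + 5/2
Δ ∇ f = -70x^3 - 35x - 12
∇ ∇ f = -70x^3 + 210x^2 - 245x + 93
E_{1} ∇ f = -(35/2)x^4 - 35x^3 - 35x^2 - (59/2)x - 19/2
(Δ + ∇ + E_{1}) ∇ f = -(35/2)x^4 - 175x^3 + 175x^2 - (619/2)x + 143/2
∇ ((Δ + ∇ + E_{1}) ∘ ∇) f = -70x^3 - 420x^2 + 805x - 642
Δ ∇ ((Δ + ∇ + E_{1}) ∘ ∇) f = -210x^2 - 1050x + 315
∇ ∇ ((Δ + ∇ + E_{1}) ∘ ∇) f = -210x^2 - 630x + 1155
E_{1} ∇ ((Δ + ∇ + E_{1}) ∘ ∇) f = -70x^3 - 630x^2 - 245x - 327
(Δ + ∇ + E_{1}) ∇ ((Δ + ∇ + E_{1}) ∘ ∇) f = -70x^3 - 1050x^2 - 1925x + 1143

g(x) = -70x^3 - 1050x^2 - 1925x + 1143


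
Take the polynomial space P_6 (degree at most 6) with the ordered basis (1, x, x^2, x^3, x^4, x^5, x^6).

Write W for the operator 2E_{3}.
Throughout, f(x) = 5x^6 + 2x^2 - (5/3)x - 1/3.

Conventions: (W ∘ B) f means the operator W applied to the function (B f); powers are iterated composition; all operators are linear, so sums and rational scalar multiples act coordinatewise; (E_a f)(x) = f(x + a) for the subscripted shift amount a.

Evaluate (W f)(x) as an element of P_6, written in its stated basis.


E_{3} f = 5x^6 + 90x^5 + 675x^4 + 2700x^3 + 6077x^2 + (21901/3)x + 10973/3
(2E_{3}) f = 10x^6 + 180x^5 + 1350x^4 + 5400x^3 + 12154x^2 + (43802/3)x + 21946/3

the image equals g(x) = 10x^6 + 180x^5 + 1350x^4 + 5400x^3 + 12154x^2 + (43802/3)x + 21946/3


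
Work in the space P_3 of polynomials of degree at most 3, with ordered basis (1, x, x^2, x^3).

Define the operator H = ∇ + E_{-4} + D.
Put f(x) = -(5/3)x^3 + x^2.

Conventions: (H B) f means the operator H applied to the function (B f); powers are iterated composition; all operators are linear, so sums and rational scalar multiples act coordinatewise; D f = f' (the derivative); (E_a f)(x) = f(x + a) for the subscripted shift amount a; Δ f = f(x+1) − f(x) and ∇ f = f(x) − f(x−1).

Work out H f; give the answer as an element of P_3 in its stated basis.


g(x) = -(5/3)x^3 + 11x^2 - 79x + 120

∇ f = -5x^2 + 7x - 8/3
E_{-4} f = -(5/3)x^3 + 21x^2 - 88x + 368/3
D f = -5x^2 + 2x
(∇ + E_{-4} + D) f = -(5/3)x^3 + 11x^2 - 79x + 120


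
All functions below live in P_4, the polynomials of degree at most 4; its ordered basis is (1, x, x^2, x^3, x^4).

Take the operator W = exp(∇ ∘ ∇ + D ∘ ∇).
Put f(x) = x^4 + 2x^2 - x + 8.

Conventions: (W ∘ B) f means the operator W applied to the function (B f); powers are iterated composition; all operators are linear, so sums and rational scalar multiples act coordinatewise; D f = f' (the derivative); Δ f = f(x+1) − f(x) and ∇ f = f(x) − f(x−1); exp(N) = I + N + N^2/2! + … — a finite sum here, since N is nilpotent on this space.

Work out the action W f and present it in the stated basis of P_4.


g(x) = x^4 + 26x^2 - 37x + 82

order-1 term: 24x^2 - 36x + 26
order-2 term: 48
the series for exp(∇ ∘ ∇ + D ∘ ∇) f terminates at order 2
exp(∇ ∘ ∇ + D ∘ ∇) f = x^4 + 26x^2 - 37x + 82


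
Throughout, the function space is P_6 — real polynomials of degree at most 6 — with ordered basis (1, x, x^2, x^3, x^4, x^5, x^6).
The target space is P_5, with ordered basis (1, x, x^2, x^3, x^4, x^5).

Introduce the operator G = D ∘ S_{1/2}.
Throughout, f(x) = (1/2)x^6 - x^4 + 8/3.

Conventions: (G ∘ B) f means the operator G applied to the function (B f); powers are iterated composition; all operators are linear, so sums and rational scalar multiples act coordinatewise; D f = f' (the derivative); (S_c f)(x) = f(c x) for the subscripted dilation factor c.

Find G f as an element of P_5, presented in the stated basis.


the image equals g(x) = (3/64)x^5 - (1/4)x^3

S_{1/2} f = (1/128)x^6 - (1/16)x^4 + 8/3
D S_{1/2} f = (3/64)x^5 - (1/4)x^3


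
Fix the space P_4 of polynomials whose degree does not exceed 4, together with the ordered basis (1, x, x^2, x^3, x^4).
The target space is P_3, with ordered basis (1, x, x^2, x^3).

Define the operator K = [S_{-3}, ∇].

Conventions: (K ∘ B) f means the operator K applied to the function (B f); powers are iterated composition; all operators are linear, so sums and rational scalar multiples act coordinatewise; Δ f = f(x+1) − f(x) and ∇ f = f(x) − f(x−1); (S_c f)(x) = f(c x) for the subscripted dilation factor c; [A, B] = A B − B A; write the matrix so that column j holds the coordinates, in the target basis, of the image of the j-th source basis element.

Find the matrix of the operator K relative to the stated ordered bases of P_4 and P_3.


the matrix is [[0, 4, 8, 28, 80]; [0, 0, -24, -72, -336]; [0, 0, 0, 108, 432]; [0, 0, 0, 0, -432]] (rows listed top to bottom)

image of 1: 0
image of x: 4
image of x^2: -24x + 8
image of x^3: 108x^2 - 72x + 28
image of x^4: -432x^3 + 432x^2 - 336x + 80
each image's coordinates form column j of the matrix


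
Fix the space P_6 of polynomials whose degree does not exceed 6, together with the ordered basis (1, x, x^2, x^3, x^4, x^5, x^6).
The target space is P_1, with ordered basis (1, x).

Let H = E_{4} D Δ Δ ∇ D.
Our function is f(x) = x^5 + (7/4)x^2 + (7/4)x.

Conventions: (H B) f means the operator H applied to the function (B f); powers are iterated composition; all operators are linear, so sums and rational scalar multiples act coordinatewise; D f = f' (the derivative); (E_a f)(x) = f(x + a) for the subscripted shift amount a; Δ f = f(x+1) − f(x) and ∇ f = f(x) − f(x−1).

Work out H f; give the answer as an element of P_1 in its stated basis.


D f = 5x^4 + (7/2)x + 7/4
∇ D f = 20x^3 - 30x^2 + 20x - 3/2
Δ (∇ D) f = 60x^2 + 10
Δ Δ (∇ D) f = 120x + 60
D (Δ Δ) (∇ D) f = 120
E_{4} D (Δ Δ) (∇ D) f = 120

the result is g(x) = 120


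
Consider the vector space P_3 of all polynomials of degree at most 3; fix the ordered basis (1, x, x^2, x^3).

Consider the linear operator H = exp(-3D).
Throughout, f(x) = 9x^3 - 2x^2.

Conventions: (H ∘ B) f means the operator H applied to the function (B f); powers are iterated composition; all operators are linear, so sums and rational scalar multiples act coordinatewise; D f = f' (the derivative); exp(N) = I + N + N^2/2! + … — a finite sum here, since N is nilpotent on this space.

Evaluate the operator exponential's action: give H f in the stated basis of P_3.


order-1 term: -81x^2 + 12x
order-2 term: 243x - 18
order-3 term: -243
the series for exp(-3D) f terminates at order 3
exp(-3D) f = 9x^3 - 83x^2 + 255x - 261

the image equals g(x) = 9x^3 - 83x^2 + 255x - 261


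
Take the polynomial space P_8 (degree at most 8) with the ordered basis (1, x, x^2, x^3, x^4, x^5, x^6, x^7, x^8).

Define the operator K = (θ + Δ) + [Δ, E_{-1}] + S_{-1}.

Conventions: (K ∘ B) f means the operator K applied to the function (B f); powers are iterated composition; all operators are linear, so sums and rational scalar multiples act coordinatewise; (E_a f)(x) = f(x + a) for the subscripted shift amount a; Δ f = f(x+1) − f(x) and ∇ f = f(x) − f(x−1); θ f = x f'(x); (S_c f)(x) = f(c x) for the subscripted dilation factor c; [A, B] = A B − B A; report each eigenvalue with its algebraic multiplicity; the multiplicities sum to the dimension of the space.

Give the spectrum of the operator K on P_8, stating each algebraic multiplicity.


λ = 0 (multiplicity 1), λ = 1 (multiplicity 1), λ = 2 (multiplicity 1), λ = 3 (multiplicity 1), λ = 4 (multiplicity 1), λ = 5 (multiplicity 1), λ = 6 (multiplicity 1), λ = 7 (multiplicity 1), λ = 9 (multiplicity 1)

image of 1: 1
image of x: 1
image of x^2: 3x^2 + 2x + 1
image of x^3: 2x^3 + 3x^2 + 3x + 1
image of x^4: 5x^4 + 4x^3 + 6x^2 + 4x + 1
image of x^5: 4x^5 + 5x^4 + 10x^3 + 10x^2 + 5x + 1
image of x^6: 7x^6 + 6x^5 + 15x^4 + 20x^3 + 15x^2 + 6x + 1
image of x^7: 6x^7 + 7x^6 + 21x^5 + 35x^4 + 35x^3 + 21x^2 + 7x + 1
image of x^8: 9x^8 + 8x^7 + 28x^6 + 56x^5 + 70x^4 + 56x^3 + 28x^2 + 8x + 1
the matrix is upper triangular; its diagonal is (1, 0, 3, 2, 5, 4, 7, 6, 9)
for a triangular matrix the eigenvalues are the diagonal entries, with algebraic multiplicity their repetition count


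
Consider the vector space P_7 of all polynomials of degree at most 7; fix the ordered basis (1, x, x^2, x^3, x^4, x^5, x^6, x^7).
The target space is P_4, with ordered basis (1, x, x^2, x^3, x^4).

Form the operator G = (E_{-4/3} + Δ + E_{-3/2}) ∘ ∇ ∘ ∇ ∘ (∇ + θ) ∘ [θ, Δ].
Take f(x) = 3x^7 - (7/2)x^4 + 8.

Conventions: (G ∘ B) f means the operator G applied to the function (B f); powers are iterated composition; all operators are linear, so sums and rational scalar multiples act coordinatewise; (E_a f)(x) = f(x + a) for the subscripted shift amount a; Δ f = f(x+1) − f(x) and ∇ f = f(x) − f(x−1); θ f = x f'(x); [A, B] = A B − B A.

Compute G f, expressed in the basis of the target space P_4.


the image equals g(x) = -7560x^4 + 27720x^3 - 114030x^2 + 67214x - 344267/12

Δ f = 21x^6 + 63x^5 + 105x^4 + 91x^3 + 42x^2 + 7x - 1/2
θ Δ f = 126x^6 + 315x^5 + 420x^4 + 273x^3 + 84x^2 + 7x
θ f = 21x^7 - 14x^4
Δ θ f = 147x^6 + 441x^5 + 735x^4 + 679x^3 + 357x^2 + 91x + 7
[θ, Δ] f = -21x^6 - 126x^5 - 315x^4 - 406x^3 - 273x^2 - 84x - 7
∇ [θ, Δ] f = -126x^5 - 315x^4 - 420x^3 - 273x^2 - 84x - 7
θ [θ, Δ] f = -126x^6 - 630x^5 - 1260x^4 - 1218x^3 - 546x^2 - 84x
(∇ + θ) [θ, Δ] f = -126x^6 - 756x^5 - 1575x^4 - 1638x^3 - 819x^2 - 168x - 7
∇ (∇ + θ) [θ, Δ] f = -756x^5 - 1890x^4 - 1260x^3 - 1134x^2 - 42
∇ ∇ (∇ + θ) [θ, Δ] f = -3780x^4 - 2268x + 1008
E_{-4/3} (∇ ∘ ∇) (∇ + θ) [θ, Δ] f = -3780x^4 + 20160x^3 - 40320x^2 + 33572x - 23744/3
Δ (∇ ∘ ∇) (∇ + θ) [θ, Δ] f = -15120x^3 - 22680x^2 - 15120x - 6048
E_{-3/2} (∇ ∘ ∇) (∇ + θ) [θ, Δ] f = -3780x^4 + 22680x^3 - 51030x^2 + 48762x - 58905/4
(E_{-4/3} + Δ + E_{-3/2}) (∇ ∘ ∇) (∇ + θ) [θ, Δ] f = -7560x^4 + 27720x^3 - 114030x^2 + 67214x - 344267/12


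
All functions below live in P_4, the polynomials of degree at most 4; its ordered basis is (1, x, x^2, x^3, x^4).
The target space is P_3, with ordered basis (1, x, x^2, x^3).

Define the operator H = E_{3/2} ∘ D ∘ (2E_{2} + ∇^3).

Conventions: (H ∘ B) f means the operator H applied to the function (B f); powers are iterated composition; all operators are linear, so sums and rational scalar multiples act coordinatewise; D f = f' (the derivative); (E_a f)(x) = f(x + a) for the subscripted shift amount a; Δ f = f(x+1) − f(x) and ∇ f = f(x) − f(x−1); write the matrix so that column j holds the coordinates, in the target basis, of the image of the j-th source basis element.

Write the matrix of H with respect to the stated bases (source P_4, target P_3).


image of 1: 0
image of x: 2
image of x^2: 4x + 14
image of x^3: 6x^2 + 42x + 147/2
image of x^4: 8x^3 + 84x^2 + 294x + 367
each image's coordinates form column j of the matrix

the matrix is [[0, 2, 14, 147/2, 367]; [0, 0, 4, 42, 294]; [0, 0, 0, 6, 84]; [0, 0, 0, 0, 8]] (rows listed top to bottom)


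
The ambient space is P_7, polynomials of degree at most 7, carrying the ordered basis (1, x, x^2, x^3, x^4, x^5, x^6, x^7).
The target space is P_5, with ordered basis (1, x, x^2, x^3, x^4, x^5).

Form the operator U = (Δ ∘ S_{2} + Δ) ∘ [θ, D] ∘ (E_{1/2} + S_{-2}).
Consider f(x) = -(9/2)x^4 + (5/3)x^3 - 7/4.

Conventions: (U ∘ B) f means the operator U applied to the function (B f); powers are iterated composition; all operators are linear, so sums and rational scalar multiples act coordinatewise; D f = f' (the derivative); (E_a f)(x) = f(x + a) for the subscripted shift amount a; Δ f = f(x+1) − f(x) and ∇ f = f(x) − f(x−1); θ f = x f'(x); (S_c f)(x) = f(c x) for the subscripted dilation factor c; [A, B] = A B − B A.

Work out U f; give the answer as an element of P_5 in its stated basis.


the image equals g(x) = 8262x^2 + 8882x + 6179/2

E_{1/2} f = -(9/2)x^4 - (22/3)x^3 - (17/4)x^2 - x - 175/96
S_{-2} f = -72x^4 - (40/3)x^3 - 7/4
(E_{1/2} + S_{-2}) f = -(153/2)x^4 - (62/3)x^3 - (17/4)x^2 - x - 343/96
D (E_{1/2} + S_{-2}) f = -306x^3 - 62x^2 - (17/2)x - 1
θ D (E_{1/2} + S_{-2}) f = -918x^3 - 124x^2 - (17/2)x
θ (E_{1/2} + S_{-2}) f = -306x^4 - 62x^3 - (17/2)x^2 - x
D θ (E_{1/2} + S_{-2}) f = -1224x^3 - 186x^2 - 17x - 1
[θ, D] (E_{1/2} + S_{-2}) f = 306x^3 + 62x^2 + (17/2)x + 1
S_{2} [θ, D] (E_{1/2} + S_{-2}) f = 2448x^3 + 248x^2 + 17x + 1
Δ S_{2} [θ, D] (E_{1/2} + S_{-2}) f = 7344x^2 + 7840x + 2713
Δ [θ, D] (E_{1/2} + S_{-2}) f = 918x^2 + 1042x + 753/2
(Δ ∘ S_{2} + Δ) [θ, D] (E_{1/2} + S_{-2}) f = 8262x^2 + 8882x + 6179/2


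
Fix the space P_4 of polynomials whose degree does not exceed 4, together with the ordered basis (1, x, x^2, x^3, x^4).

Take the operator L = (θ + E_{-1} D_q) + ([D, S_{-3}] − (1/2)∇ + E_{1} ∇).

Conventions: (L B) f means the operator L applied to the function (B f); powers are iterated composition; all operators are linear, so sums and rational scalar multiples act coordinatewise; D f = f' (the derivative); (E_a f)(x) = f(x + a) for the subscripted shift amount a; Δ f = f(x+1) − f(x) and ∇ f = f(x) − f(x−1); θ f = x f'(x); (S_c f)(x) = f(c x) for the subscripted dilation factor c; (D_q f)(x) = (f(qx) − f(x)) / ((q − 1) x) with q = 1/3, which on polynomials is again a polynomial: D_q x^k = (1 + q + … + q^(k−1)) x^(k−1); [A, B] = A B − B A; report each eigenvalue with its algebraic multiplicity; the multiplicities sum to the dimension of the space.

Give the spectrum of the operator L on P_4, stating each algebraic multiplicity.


λ = 0 (multiplicity 1), λ = 1 (multiplicity 1), λ = 2 (multiplicity 1), λ = 3 (multiplicity 1), λ = 4 (multiplicity 1)

image of 1: 0
image of x: x - 5/2
image of x^2: 2x^2 + (79/3)x + 1/6
image of x^3: 3x^3 - (1891/18)x^2 + (29/18)x + 35/18
image of x^4: 4x^4 + (11758/27)x^3 + (41/9)x^2 + (58/9)x + 1/54
the matrix is upper triangular; its diagonal is (0, 1, 2, 3, 4)
for a triangular matrix the eigenvalues are the diagonal entries, with algebraic multiplicity their repetition count


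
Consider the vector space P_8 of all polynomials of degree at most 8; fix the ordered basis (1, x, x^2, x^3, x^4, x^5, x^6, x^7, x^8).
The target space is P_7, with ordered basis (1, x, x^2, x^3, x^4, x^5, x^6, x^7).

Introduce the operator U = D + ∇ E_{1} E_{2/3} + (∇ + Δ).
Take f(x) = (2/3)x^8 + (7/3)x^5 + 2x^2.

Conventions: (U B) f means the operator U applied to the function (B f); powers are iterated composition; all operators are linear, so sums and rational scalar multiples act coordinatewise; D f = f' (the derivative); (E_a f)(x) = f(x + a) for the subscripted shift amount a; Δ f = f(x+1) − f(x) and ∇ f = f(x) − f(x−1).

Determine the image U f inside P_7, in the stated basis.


the image equals g(x) = (64/3)x^7 + (392/9)x^6 + (2128/9)x^5 + (32200/81)x^4 + (146846/243)x^3 + (132734/243)x^2 + (666139/2187)x + 516341/6561

D f = (16/3)x^7 + (35/3)x^4 + 4x
E_{2/3} f = (2/3)x^8 + (32/9)x^7 + (224/27)x^6 + (1085/81)x^5 + (4130/243)x^4 + (11144/729)x^3 + (23078/2187)x^2 + (34664/6561)x + 24056/19683
E_{1} E_{2/3} f = (2/3)x^8 + (80/9)x^7 + (1400/27)x^6 + (14189/81)x^5 + (92225/243)x^4 + (397250/729)x^3 + (1115624/2187)x^2 + (1884365/6561)x + 1481225/19683
∇ E_{1} E_{2/3} f = (16/3)x^7 + (392/9)x^6 + (1456/9)x^5 + (29365/81)x^4 + (128702/243)x^3 + (121394/243)x^2 + (616567/2187)x + 485723/6561
∇ f = (16/3)x^7 - (56/3)x^6 + (112/3)x^5 - 35x^4 + 14x^3 + (14/3)x^2 - (7/3)x - 1/3
Δ f = (16/3)x^7 + (56/3)x^6 + (112/3)x^5 + (175/3)x^4 + (182/3)x^3 + 42x^2 + 21x + 5
(∇ + Δ) f = (32/3)x^7 + (224/3)x^5 + (70/3)x^4 + (224/3)x^3 + (140/3)x^2 + (56/3)x + 14/3
(D + ∇ E_{1} E_{2/3} + (∇ + Δ)) f = (64/3)x^7 + (392/9)x^6 + (2128/9)x^5 + (32200/81)x^4 + (146846/243)x^3 + (132734/243)x^2 + (666139/2187)x + 516341/6561


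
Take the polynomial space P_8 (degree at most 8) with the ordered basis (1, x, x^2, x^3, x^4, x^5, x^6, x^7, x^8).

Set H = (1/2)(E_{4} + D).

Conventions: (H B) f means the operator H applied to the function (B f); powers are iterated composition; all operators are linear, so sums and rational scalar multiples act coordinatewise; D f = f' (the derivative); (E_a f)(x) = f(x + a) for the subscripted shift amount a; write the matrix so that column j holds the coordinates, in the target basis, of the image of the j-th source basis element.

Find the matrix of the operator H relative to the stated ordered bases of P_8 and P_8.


image of 1: 1/2
image of x: (1/2)x + 5/2
image of x^2: (1/2)x^2 + 5x + 8
image of x^3: (1/2)x^3 + (15/2)x^2 + 24x + 32
image of x^4: (1/2)x^4 + 10x^3 + 48x^2 + 128x + 128
image of x^5: (1/2)x^5 + (25/2)x^4 + 80x^3 + 320x^2 + 640x + 512
image of x^6: (1/2)x^6 + 15x^5 + 120x^4 + 640x^3 + 1920x^2 + 3072x + 2048
image of x^7: (1/2)x^7 + (35/2)x^6 + 168x^5 + 1120x^4 + 4480x^3 + 10752x^2 + 14336x + 8192
image of x^8: (1/2)x^8 + 20x^7 + 224x^6 + 1792x^5 + 8960x^4 + 28672x^3 + 57344x^2 + 65536x + 32768
each image's coordinates form column j of the matrix

the matrix is [[1/2, 5/2, 8, 32, 128, 512, 2048, 8192, 32768]; [0, 1/2, 5, 24, 128, 640, 3072, 14336, 65536]; [0, 0, 1/2, 15/2, 48, 320, 1920, 10752, 57344]; [0, 0, 0, 1/2, 10, 80, 640, 4480, 28672]; [0, 0, 0, 0, 1/2, 25/2, 120, 1120, 8960]; [0, 0, 0, 0, 0, 1/2, 15, 168, 1792]; [0, 0, 0, 0, 0, 0, 1/2, 35/2, 224]; [0, 0, 0, 0, 0, 0, 0, 1/2, 20]; [0, 0, 0, 0, 0, 0, 0, 0, 1/2]] (rows listed top to bottom)


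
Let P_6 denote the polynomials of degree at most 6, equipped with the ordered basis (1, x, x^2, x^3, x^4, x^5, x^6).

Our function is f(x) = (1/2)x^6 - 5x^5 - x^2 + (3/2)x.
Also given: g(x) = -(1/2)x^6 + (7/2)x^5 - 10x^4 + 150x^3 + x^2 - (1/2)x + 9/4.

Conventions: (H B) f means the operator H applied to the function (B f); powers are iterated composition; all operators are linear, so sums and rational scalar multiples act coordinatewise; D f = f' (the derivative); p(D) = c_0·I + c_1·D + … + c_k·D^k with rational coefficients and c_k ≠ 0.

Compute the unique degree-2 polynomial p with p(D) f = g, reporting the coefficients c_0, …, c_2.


D^0 f = (1/2)x^6 - 5x^5 - x^2 + (3/2)x
D^1 f = 3x^5 - 25x^4 - 2x + 3/2
D^2 f = 15x^4 - 100x^3 - 2
matching coefficients of g against c_0 f + c_1 Df + … from the top degree down determines the c_i
solution: c_0 = -1, c_1 = -1/2, c_2 = -3/2

c_0 = -1, c_1 = -1/2, c_2 = -3/2


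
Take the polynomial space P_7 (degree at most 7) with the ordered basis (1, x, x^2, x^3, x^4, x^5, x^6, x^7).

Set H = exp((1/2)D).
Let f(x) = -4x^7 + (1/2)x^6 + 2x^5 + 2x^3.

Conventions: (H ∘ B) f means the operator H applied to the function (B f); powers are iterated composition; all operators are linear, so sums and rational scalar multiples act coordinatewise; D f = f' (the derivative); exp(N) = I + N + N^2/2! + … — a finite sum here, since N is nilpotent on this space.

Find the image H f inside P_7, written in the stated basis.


order-1 term: -14x^6 + (3/2)x^5 + 5x^4 + 3x^2
order-2 term: -21x^5 + (15/8)x^4 + 5x^3 + (3/2)x
order-3 term: -(35/2)x^4 + (5/4)x^3 + (5/2)x^2 + 1/4
order-4 term: -(35/4)x^3 + (15/32)x^2 + (5/8)x
order-5 term: -(21/8)x^2 + (3/32)x + 1/16
order-6 term: -(7/16)x + 1/128
order-7 term: -1/32
the series for exp((1/2)D) f terminates at order 7
exp((1/2)D) f = -4x^7 - (27/2)x^6 - (35/2)x^5 - (85/8)x^4 - (1/2)x^3 + (107/32)x^2 + (57/32)x + 37/128

g(x) = -4x^7 - (27/2)x^6 - (35/2)x^5 - (85/8)x^4 - (1/2)x^3 + (107/32)x^2 + (57/32)x + 37/128


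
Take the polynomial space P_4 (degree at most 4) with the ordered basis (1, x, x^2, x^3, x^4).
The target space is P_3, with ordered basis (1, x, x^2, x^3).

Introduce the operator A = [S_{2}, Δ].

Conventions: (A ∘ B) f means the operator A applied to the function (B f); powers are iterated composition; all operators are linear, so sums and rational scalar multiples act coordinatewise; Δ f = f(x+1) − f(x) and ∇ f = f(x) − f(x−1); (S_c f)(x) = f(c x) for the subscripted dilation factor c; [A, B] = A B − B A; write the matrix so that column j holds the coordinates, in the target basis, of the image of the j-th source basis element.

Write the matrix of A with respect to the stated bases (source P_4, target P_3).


the matrix is [[0, -1, -3, -7, -15]; [0, 0, -4, -18, -56]; [0, 0, 0, -12, -72]; [0, 0, 0, 0, -32]] (rows listed top to bottom)

image of 1: 0
image of x: -1
image of x^2: -4x - 3
image of x^3: -12x^2 - 18x - 7
image of x^4: -32x^3 - 72x^2 - 56x - 15
each image's coordinates form column j of the matrix


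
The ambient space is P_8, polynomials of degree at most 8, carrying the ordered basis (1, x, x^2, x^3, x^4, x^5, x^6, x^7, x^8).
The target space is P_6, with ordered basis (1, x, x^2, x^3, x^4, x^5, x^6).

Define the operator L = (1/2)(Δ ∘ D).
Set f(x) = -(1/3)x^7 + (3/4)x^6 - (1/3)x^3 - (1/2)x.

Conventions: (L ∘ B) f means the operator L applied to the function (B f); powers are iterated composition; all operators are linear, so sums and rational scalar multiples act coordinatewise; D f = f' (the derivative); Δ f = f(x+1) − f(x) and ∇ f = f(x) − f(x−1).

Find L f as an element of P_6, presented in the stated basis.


the image equals g(x) = -7x^5 - (25/4)x^4 - (5/6)x^3 + 5x^2 + (13/4)x + 7/12

D f = -(7/3)x^6 + (9/2)x^5 - x^2 - 1/2
Δ D f = -14x^5 - (25/2)x^4 - (5/3)x^3 + 10x^2 + (13/2)x + 7/6
((1/2)(Δ ∘ D)) f = -7x^5 - (25/4)x^4 - (5/6)x^3 + 5x^2 + (13/4)x + 7/12


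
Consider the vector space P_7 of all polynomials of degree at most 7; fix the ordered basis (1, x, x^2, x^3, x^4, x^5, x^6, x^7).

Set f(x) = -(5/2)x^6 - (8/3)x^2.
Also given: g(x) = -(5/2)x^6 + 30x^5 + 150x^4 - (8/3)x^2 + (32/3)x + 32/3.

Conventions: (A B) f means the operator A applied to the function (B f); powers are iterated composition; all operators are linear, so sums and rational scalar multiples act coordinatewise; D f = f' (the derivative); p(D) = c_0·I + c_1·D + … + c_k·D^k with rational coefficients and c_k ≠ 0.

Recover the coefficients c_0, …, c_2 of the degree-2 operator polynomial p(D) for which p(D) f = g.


D^0 f = -(5/2)x^6 - (8/3)x^2
D^1 f = -15x^5 - (16/3)x
D^2 f = -75x^4 - 16/3
matching coefficients of g against c_0 f + c_1 Df + … from the top degree down determines the c_i
solution: c_0 = 1, c_1 = -2, c_2 = -2

c_0 = 1, c_1 = -2, c_2 = -2
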